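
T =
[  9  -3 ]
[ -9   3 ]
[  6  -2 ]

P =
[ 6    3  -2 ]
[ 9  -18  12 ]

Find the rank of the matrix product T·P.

1

First compute TP:
[[ 27,  81, -54],
 [-27, -81,  54],
 [ 18,  54, -36]]
Now row reduce the product.
R2 ← R2 + R1: [0, 0, 0]
R3 ← R3 − (2/3)·R1: [0, 0, 0]
1 nonzero row, so rank(TP) = 1.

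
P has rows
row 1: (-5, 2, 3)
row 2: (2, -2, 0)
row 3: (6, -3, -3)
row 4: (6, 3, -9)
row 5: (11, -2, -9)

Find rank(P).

2

Row reduce to echelon form.
R2 ← R2 + (2/5)·R1: [0, -6/5, 6/5]
R3 ← R3 + (6/5)·R1: [0, -3/5, 3/5]
R4 ← R4 + (6/5)·R1: [0, 27/5, -27/5]
R5 ← R5 + (11/5)·R1: [0, 12/5, -12/5]
R3 ← R3 − (1/2)·R2: [0, 0, 0]
R4 ← R4 + (9/2)·R2: [0, 0, 0]
R5 ← R5 + (2)·R2: [0, 0, 0]
Echelon form has 2 nonzero rows, so rank(P) = 2.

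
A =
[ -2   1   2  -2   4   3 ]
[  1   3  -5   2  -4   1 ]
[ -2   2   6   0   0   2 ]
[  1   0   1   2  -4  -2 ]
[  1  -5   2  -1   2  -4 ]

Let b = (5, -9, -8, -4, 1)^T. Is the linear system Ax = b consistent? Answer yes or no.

no

Row reduce the augmented matrix [A | b].
R2 ← R2 + (1/2)·R1: [0, 7/2, -4, 1, -2, 5/2, -13/2]
R3 ← R3 − R1: [0, 1, 4, 2, -4, -1, -13]
R4 ← R4 + (1/2)·R1: [0, 1/2, 2, 1, -2, -1/2, -3/2]
R5 ← R5 + (1/2)·R1: [0, -9/2, 3, -2, 4, -5/2, 7/2]
R3 ← R3 − (2/7)·R2: [0, 0, 36/7, 12/7, -24/7, -12/7, -78/7]
R4 ← R4 − (1/7)·R2: [0, 0, 18/7, 6/7, -12/7, -6/7, -4/7]
R5 ← R5 + (9/7)·R2: [0, 0, -15/7, -5/7, 10/7, 5/7, -34/7]
R4 ← R4 − (1/2)·R3: [0, 0, 0, 0, 0, 0, 5]
R5 ← R5 + (5/12)·R3: [0, 0, 0, 0, 0, 0, -19/2]
R5 ← R5 + (19/10)·R4: [0, 0, 0, 0, 0, 0, 0]
The echelon form has 4 nonzero rows; the last pivot sits in the augmented column, so rank(A) = 3 but rank([A|b]) = 4.
Since the ranks differ, the system is inconsistent.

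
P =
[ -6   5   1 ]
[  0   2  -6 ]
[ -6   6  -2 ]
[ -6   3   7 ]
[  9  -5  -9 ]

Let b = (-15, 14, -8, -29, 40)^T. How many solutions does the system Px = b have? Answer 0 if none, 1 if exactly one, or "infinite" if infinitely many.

Row reduce the augmented matrix [P | b].
R3 ← R3 − R1: [0, 1, -3, 7]
R4 ← R4 − R1: [0, -2, 6, -14]
R5 ← R5 + (3/2)·R1: [0, 5/2, -15/2, 35/2]
R3 ← R3 − (1/2)·R2: [0, 0, 0, 0]
R4 ← R4 + R2: [0, 0, 0, 0]
R5 ← R5 − (5/4)·R2: [0, 0, 0, 0]
The echelon form has 2 nonzero rows, and every pivot lies in the first 3 columns, so rank(P) = rank([P|b]) = 2.
The system is consistent.
rank = 2 < 3 unknowns, so there are infinitely many solutions.

infinite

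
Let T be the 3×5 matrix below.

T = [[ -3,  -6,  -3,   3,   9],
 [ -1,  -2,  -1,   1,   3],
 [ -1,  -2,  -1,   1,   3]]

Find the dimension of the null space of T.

4

Row reduce to echelon form.
R2 ← R2 − (1/3)·R1: [0, 0, 0, 0, 0]
R3 ← R3 − (1/3)·R1: [0, 0, 0, 0, 0]
1 nonzero row, so rank(T) = 1.
T has 5 columns; by rank–nullity, nullity = 5 − 1 = 4.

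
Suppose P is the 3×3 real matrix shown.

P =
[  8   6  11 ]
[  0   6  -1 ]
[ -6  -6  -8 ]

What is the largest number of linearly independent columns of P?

2

Row reduce to echelon form.
R3 ← R3 + (3/4)·R1: [0, -3/2, 1/4]
R3 ← R3 + (1/4)·R2: [0, 0, 0]
Echelon form has 2 nonzero rows, so rank(P) = 2.
The rank gives the maximum number of linearly independent columns: 2.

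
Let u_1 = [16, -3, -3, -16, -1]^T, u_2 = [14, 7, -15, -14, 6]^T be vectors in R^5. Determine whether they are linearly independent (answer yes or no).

yes

Form the matrix with these vectors as rows and row reduce.
R2 ← R2 − (7/8)·R1: [0, 77/8, -99/8, 0, 55/8]
2 nonzero rows, so the 2 vectors span a space of dimension 2.
Since 2 = 2, the vectors are linearly independent.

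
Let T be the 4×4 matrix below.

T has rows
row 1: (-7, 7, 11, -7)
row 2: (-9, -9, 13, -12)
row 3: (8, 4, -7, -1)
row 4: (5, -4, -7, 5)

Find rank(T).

4

Row reduce to echelon form.
R2 ← R2 − (9/7)·R1: [0, -18, -8/7, -3]
R3 ← R3 + (8/7)·R1: [0, 12, 39/7, -9]
R4 ← R4 + (5/7)·R1: [0, 1, 6/7, 0]
R3 ← R3 + (2/3)·R2: [0, 0, 101/21, -11]
R4 ← R4 + (1/18)·R2: [0, 0, 50/63, -1/6]
R4 ← R4 − (50/303)·R3: [0, 0, 0, 333/202]
Echelon form has 4 nonzero rows, so rank(T) = 4.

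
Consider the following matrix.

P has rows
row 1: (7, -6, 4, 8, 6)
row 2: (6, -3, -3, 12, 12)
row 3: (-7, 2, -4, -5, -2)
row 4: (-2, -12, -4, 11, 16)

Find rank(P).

Row reduce to echelon form.
R2 ← R2 − (6/7)·R1: [0, 15/7, -45/7, 36/7, 48/7]
R3 ← R3 + R1: [0, -4, 0, 3, 4]
R4 ← R4 + (2/7)·R1: [0, -96/7, -20/7, 93/7, 124/7]
R3 ← R3 + (28/15)·R2: [0, 0, -12, 63/5, 84/5]
R4 ← R4 + (32/5)·R2: [0, 0, -44, 231/5, 308/5]
R4 ← R4 − (11/3)·R3: [0, 0, 0, 0, 0]
Echelon form has 3 nonzero rows, so rank(P) = 3.

3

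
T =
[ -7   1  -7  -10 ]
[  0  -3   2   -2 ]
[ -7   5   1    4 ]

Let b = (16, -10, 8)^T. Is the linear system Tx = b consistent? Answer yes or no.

Row reduce the augmented matrix [T | b].
R3 ← R3 − R1: [0, 4, 8, 14, -8]
R3 ← R3 + (4/3)·R2: [0, 0, 32/3, 34/3, -64/3]
The echelon form has 3 nonzero rows, and every pivot lies in the first 4 columns, so rank(T) = rank([T|b]) = 3.
The system is consistent.

yes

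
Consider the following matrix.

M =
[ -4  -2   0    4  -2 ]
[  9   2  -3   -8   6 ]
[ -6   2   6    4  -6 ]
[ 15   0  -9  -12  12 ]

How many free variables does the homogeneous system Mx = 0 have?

Row reduce to echelon form.
R2 ← R2 + (9/4)·R1: [0, -5/2, -3, 1, 3/2]
R3 ← R3 − (3/2)·R1: [0, 5, 6, -2, -3]
R4 ← R4 + (15/4)·R1: [0, -15/2, -9, 3, 9/2]
R3 ← R3 + (2)·R2: [0, 0, 0, 0, 0]
R4 ← R4 − (3)·R2: [0, 0, 0, 0, 0]
2 nonzero rows, so rank(M) = 2.
M has 5 columns; by rank–nullity, nullity = 5 − 2 = 3.

3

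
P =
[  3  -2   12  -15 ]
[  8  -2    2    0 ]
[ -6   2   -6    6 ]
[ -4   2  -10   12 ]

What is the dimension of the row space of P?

Row reduce to echelon form.
R2 ← R2 − (8/3)·R1: [0, 10/3, -30, 40]
R3 ← R3 + (2)·R1: [0, -2, 18, -24]
R4 ← R4 + (4/3)·R1: [0, -2/3, 6, -8]
R3 ← R3 + (3/5)·R2: [0, 0, 0, 0]
R4 ← R4 + (1/5)·R2: [0, 0, 0, 0]
Echelon form has 2 nonzero rows, so rank(P) = 2.
The row space has dimension equal to the rank: 2.

2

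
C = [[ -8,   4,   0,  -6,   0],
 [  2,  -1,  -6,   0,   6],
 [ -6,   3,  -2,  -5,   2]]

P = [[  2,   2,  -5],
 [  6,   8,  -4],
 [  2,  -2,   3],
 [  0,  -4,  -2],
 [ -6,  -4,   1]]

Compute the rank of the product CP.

2

First compute CP:
[[  8,  40,  36],
 [-50, -16, -18],
 [-10,  28,  24]]
Now row reduce the product.
R2 ← R2 + (25/4)·R1: [0, 234, 207]
R3 ← R3 + (5/4)·R1: [0, 78, 69]
R3 ← R3 − (1/3)·R2: [0, 0, 0]
2 nonzero rows, so rank(CP) = 2.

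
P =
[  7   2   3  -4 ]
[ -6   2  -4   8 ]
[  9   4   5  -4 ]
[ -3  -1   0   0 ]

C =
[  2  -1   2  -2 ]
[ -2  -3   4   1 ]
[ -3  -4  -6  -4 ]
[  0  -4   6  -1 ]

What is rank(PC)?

3

First compute PC:
[[  1,  -9, -20, -20],
 [ -4, -16,  68,  22],
 [ -5, -25, -20, -30],
 [ -4,   6, -10,   5]]
Now row reduce the product.
R2 ← R2 + (4)·R1: [0, -52, -12, -58]
R3 ← R3 + (5)·R1: [0, -70, -120, -130]
R4 ← R4 + (4)·R1: [0, -30, -90, -75]
R3 ← R3 − (35/26)·R2: [0, 0, -1350/13, -675/13]
R4 ← R4 − (15/26)·R2: [0, 0, -1080/13, -540/13]
R4 ← R4 − (4/5)·R3: [0, 0, 0, 0]
3 nonzero rows, so rank(PC) = 3.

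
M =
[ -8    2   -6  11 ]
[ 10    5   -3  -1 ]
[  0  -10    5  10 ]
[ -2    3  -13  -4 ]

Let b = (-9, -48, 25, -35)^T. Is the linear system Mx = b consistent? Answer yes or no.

yes

Row reduce the augmented matrix [M | b].
R2 ← R2 + (5/4)·R1: [0, 15/2, -21/2, 51/4, -237/4]
R4 ← R4 − (1/4)·R1: [0, 5/2, -23/2, -27/4, -131/4]
R3 ← R3 + (4/3)·R2: [0, 0, -9, 27, -54]
R4 ← R4 − (1/3)·R2: [0, 0, -8, -11, -13]
R4 ← R4 − (8/9)·R3: [0, 0, 0, -35, 35]
The echelon form has 4 nonzero rows, and every pivot lies in the first 4 columns, so rank(M) = rank([M|b]) = 4.
The system is consistent.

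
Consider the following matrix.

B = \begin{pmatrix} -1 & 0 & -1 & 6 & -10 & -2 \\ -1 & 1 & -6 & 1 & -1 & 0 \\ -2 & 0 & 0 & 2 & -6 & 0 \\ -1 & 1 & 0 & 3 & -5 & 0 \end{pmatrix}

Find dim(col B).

Row reduce to echelon form.
R2 ← R2 − R1: [0, 1, -5, -5, 9, 2]
R3 ← R3 − (2)·R1: [0, 0, 2, -10, 14, 4]
R4 ← R4 − R1: [0, 1, 1, -3, 5, 2]
R4 ← R4 − R2: [0, 0, 6, 2, -4, 0]
R4 ← R4 − (3)·R3: [0, 0, 0, 32, -46, -12]
Echelon form has 4 nonzero rows, so rank(B) = 4.
The column space has dimension equal to the rank: 4.

4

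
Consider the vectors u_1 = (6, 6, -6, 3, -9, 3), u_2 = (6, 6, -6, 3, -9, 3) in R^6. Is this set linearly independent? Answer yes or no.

no

Form the matrix with these vectors as rows and row reduce.
R2 ← R2 − R1: [0, 0, 0, 0, 0, 0]
1 nonzero row, so the 2 vectors span a space of dimension 1.
Since 1 < 2, the vectors are linearly dependent.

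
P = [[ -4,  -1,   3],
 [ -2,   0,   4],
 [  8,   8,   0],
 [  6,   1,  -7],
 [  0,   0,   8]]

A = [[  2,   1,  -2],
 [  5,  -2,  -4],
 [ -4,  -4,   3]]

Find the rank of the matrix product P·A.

First compute PA:
[[-25, -14,  21],
 [-20, -18,  16],
 [ 56,  -8, -48],
 [ 45,  32, -37],
 [-32, -32,  24]]
Now row reduce the product.
R2 ← R2 − (4/5)·R1: [0, -34/5, -4/5]
R3 ← R3 + (56/25)·R1: [0, -984/25, -24/25]
R4 ← R4 + (9/5)·R1: [0, 34/5, 4/5]
R5 ← R5 − (32/25)·R1: [0, -352/25, -72/25]
R3 ← R3 − (492/85)·R2: [0, 0, 312/85]
R4 ← R4 + R2: [0, 0, 0]
R5 ← R5 − (176/85)·R2: [0, 0, -104/85]
R5 ← R5 + (1/3)·R3: [0, 0, 0]
3 nonzero rows, so rank(PA) = 3.

3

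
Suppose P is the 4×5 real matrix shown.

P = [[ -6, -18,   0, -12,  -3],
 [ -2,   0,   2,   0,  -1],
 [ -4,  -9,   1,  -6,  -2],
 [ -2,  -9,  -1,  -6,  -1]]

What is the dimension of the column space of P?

2

Row reduce to echelon form.
R2 ← R2 − (1/3)·R1: [0, 6, 2, 4, 0]
R3 ← R3 − (2/3)·R1: [0, 3, 1, 2, 0]
R4 ← R4 − (1/3)·R1: [0, -3, -1, -2, 0]
R3 ← R3 − (1/2)·R2: [0, 0, 0, 0, 0]
R4 ← R4 + (1/2)·R2: [0, 0, 0, 0, 0]
Echelon form has 2 nonzero rows, so rank(P) = 2.
The column space has dimension equal to the rank: 2.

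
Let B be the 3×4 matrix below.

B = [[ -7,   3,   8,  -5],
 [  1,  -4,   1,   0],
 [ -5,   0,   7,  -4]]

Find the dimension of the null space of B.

Row reduce to echelon form.
R2 ← R2 + (1/7)·R1: [0, -25/7, 15/7, -5/7]
R3 ← R3 − (5/7)·R1: [0, -15/7, 9/7, -3/7]
R3 ← R3 − (3/5)·R2: [0, 0, 0, 0]
2 nonzero rows, so rank(B) = 2.
B has 4 columns; by rank–nullity, nullity = 4 − 2 = 2.

2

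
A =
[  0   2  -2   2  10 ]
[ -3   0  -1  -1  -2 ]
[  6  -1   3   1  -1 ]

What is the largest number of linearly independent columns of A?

2

Row reduce to echelon form.
Swap R1 ↔ R2
R3 ← R3 + (2)·R1: [0, -1, 1, -1, -5]
R3 ← R3 + (1/2)·R2: [0, 0, 0, 0, 0]
Echelon form has 2 nonzero rows, so rank(A) = 2.
The rank gives the maximum number of linearly independent columns: 2.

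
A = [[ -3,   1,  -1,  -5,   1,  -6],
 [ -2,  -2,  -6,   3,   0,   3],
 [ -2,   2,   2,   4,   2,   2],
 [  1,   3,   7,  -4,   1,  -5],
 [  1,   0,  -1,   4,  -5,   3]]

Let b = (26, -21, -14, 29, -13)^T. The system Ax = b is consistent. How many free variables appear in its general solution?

Row reduce the augmented matrix [A | b].
R2 ← R2 − (2/3)·R1: [0, -8/3, -16/3, 19/3, -2/3, 7, -115/3]
R3 ← R3 − (2/3)·R1: [0, 4/3, 8/3, 22/3, 4/3, 6, -94/3]
R4 ← R4 + (1/3)·R1: [0, 10/3, 20/3, -17/3, 4/3, -7, 113/3]
R5 ← R5 + (1/3)·R1: [0, 1/3, -4/3, 7/3, -14/3, 1, -13/3]
R3 ← R3 + (1/2)·R2: [0, 0, 0, 21/2, 1, 19/2, -101/2]
R4 ← R4 + (5/4)·R2: [0, 0, 0, 9/4, 1/2, 7/4, -41/4]
R5 ← R5 + (1/8)·R2: [0, 0, -2, 25/8, -19/4, 15/8, -73/8]
Swap R3 ↔ R5
R5 ← R5 − (14/3)·R4: [0, 0, 0, 0, -4/3, 4/3, -8/3]
The echelon form has 5 nonzero rows, and every pivot lies in the first 6 columns, so rank(A) = rank([A|b]) = 5.
The system is consistent.
Free variables = (unknowns) − (rank) = 6 − 5 = 1.

1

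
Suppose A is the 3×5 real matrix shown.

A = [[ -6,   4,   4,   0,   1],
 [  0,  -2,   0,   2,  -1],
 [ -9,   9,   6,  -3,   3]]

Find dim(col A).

2

Row reduce to echelon form.
R3 ← R3 − (3/2)·R1: [0, 3, 0, -3, 3/2]
R3 ← R3 + (3/2)·R2: [0, 0, 0, 0, 0]
Echelon form has 2 nonzero rows, so rank(A) = 2.
The column space has dimension equal to the rank: 2.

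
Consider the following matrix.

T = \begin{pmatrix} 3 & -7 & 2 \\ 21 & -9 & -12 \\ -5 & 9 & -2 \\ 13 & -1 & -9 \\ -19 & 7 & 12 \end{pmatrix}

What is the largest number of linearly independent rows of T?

3

Row reduce to echelon form.
R2 ← R2 − (7)·R1: [0, 40, -26]
R3 ← R3 + (5/3)·R1: [0, -8/3, 4/3]
R4 ← R4 − (13/3)·R1: [0, 88/3, -53/3]
R5 ← R5 + (19/3)·R1: [0, -112/3, 74/3]
R3 ← R3 + (1/15)·R2: [0, 0, -2/5]
R4 ← R4 − (11/15)·R2: [0, 0, 7/5]
R5 ← R5 + (14/15)·R2: [0, 0, 2/5]
R4 ← R4 + (7/2)·R3: [0, 0, 0]
R5 ← R5 + R3: [0, 0, 0]
Echelon form has 3 nonzero rows, so rank(T) = 3.
The rank gives the maximum number of linearly independent rows: 3.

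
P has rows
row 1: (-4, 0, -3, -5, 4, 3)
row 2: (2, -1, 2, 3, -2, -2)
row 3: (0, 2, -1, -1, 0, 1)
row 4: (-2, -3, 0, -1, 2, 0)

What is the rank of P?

2

Row reduce to echelon form.
R2 ← R2 + (1/2)·R1: [0, -1, 1/2, 1/2, 0, -1/2]
R4 ← R4 − (1/2)·R1: [0, -3, 3/2, 3/2, 0, -3/2]
R3 ← R3 + (2)·R2: [0, 0, 0, 0, 0, 0]
R4 ← R4 − (3)·R2: [0, 0, 0, 0, 0, 0]
Echelon form has 2 nonzero rows, so rank(P) = 2.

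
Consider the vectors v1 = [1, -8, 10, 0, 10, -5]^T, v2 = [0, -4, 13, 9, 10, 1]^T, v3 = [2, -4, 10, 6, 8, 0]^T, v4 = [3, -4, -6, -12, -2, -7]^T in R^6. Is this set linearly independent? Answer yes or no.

Form the matrix with these vectors as rows and row reduce.
R3 ← R3 − (2)·R1: [0, 12, -10, 6, -12, 10]
R4 ← R4 − (3)·R1: [0, 20, -36, -12, -32, 8]
R3 ← R3 + (3)·R2: [0, 0, 29, 33, 18, 13]
R4 ← R4 + (5)·R2: [0, 0, 29, 33, 18, 13]
R4 ← R4 − R3: [0, 0, 0, 0, 0, 0]
3 nonzero rows, so the 4 vectors span a space of dimension 3.
Since 3 < 4, the vectors are linearly dependent.

no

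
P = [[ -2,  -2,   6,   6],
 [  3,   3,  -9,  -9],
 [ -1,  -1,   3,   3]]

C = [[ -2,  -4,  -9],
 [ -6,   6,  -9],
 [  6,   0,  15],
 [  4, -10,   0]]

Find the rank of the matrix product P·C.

1

First compute PC:
[[ 76, -64, 126],
 [-114,  96, -189],
 [ 38, -32,  63]]
Now row reduce the product.
R2 ← R2 + (3/2)·R1: [0, 0, 0]
R3 ← R3 − (1/2)·R1: [0, 0, 0]
1 nonzero row, so rank(PC) = 1.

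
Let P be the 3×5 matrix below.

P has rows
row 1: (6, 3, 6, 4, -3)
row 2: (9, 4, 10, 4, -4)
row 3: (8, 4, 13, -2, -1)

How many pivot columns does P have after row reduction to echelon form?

3

Row reduce to echelon form.
R2 ← R2 − (3/2)·R1: [0, -1/2, 1, -2, 1/2]
R3 ← R3 − (4/3)·R1: [0, 0, 5, -22/3, 3]
Echelon form has 3 nonzero rows, so rank(P) = 3.
Each nonzero row contributes one pivot column: 3 pivot columns.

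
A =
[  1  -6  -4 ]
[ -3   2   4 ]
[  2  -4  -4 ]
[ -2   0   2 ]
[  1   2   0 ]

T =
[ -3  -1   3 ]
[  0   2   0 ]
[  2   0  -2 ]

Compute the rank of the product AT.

First compute AT:
[[-11, -13,  11],
 [ 17,   7, -17],
 [-14, -10,  14],
 [ 10,   2, -10],
 [ -3,   3,   3]]
Now row reduce the product.
R2 ← R2 + (17/11)·R1: [0, -144/11, 0]
R3 ← R3 − (14/11)·R1: [0, 72/11, 0]
R4 ← R4 + (10/11)·R1: [0, -108/11, 0]
R5 ← R5 − (3/11)·R1: [0, 72/11, 0]
R3 ← R3 + (1/2)·R2: [0, 0, 0]
R4 ← R4 − (3/4)·R2: [0, 0, 0]
R5 ← R5 + (1/2)·R2: [0, 0, 0]
2 nonzero rows, so rank(AT) = 2.

2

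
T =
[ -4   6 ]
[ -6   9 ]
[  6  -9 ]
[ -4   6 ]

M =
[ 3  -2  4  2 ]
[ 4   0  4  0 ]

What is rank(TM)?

1

First compute TM:
[[ 12,   8,   8,  -8],
 [ 18,  12,  12, -12],
 [-18, -12, -12,  12],
 [ 12,   8,   8,  -8]]
Now row reduce the product.
R2 ← R2 − (3/2)·R1: [0, 0, 0, 0]
R3 ← R3 + (3/2)·R1: [0, 0, 0, 0]
R4 ← R4 − R1: [0, 0, 0, 0]
1 nonzero row, so rank(TM) = 1.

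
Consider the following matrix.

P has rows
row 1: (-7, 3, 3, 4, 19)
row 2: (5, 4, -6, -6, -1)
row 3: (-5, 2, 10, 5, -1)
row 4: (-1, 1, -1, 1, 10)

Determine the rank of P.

4

Row reduce to echelon form.
R2 ← R2 + (5/7)·R1: [0, 43/7, -27/7, -22/7, 88/7]
R3 ← R3 − (5/7)·R1: [0, -1/7, 55/7, 15/7, -102/7]
R4 ← R4 − (1/7)·R1: [0, 4/7, -10/7, 3/7, 51/7]
R3 ← R3 + (1/43)·R2: [0, 0, 334/43, 89/43, -614/43]
R4 ← R4 − (4/43)·R2: [0, 0, -46/43, 31/43, 263/43]
R4 ← R4 + (23/167)·R3: [0, 0, 0, 168/167, 693/167]
Echelon form has 4 nonzero rows, so rank(P) = 4.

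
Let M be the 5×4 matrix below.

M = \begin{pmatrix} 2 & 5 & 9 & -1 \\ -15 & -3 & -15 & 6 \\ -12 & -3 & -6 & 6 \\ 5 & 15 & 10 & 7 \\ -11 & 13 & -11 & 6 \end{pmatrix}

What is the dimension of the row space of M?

Row reduce to echelon form.
R2 ← R2 + (15/2)·R1: [0, 69/2, 105/2, -3/2]
R3 ← R3 + (6)·R1: [0, 27, 48, 0]
R4 ← R4 − (5/2)·R1: [0, 5/2, -25/2, 19/2]
R5 ← R5 + (11/2)·R1: [0, 81/2, 77/2, 1/2]
R3 ← R3 − (18/23)·R2: [0, 0, 159/23, 27/23]
R4 ← R4 − (5/69)·R2: [0, 0, -375/23, 221/23]
R5 ← R5 − (27/23)·R2: [0, 0, -532/23, 52/23]
R4 ← R4 + (125/53)·R3: [0, 0, 0, 656/53]
R5 ← R5 + (532/159)·R3: [0, 0, 0, 328/53]
R5 ← R5 − (1/2)·R4: [0, 0, 0, 0]
Echelon form has 4 nonzero rows, so rank(M) = 4.
The row space has dimension equal to the rank: 4.

4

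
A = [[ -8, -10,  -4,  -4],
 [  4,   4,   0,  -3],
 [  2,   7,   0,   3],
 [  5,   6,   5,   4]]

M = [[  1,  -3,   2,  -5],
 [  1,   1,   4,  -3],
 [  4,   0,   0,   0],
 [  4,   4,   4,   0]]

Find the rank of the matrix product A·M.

3

First compute AM:
[[-50,  -2, -72,  70],
 [ -4, -20,  12, -32],
 [ 21,  13,  44, -31],
 [ 47,   7,  50, -43]]
Now row reduce the product.
R2 ← R2 − (2/25)·R1: [0, -496/25, 444/25, -188/5]
R3 ← R3 + (21/50)·R1: [0, 304/25, 344/25, -8/5]
R4 ← R4 + (47/50)·R1: [0, 128/25, -442/25, 114/5]
R3 ← R3 + (19/31)·R2: [0, 0, 764/31, -764/31]
R4 ← R4 + (8/31)·R2: [0, 0, -406/31, 406/31]
R4 ← R4 + (203/382)·R3: [0, 0, 0, 0]
3 nonzero rows, so rank(AM) = 3.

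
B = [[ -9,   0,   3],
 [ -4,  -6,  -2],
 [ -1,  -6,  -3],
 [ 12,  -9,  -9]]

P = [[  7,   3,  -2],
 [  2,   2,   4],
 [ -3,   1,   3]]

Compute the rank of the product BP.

2

First compute BP:
[[-72, -24,  27],
 [-34, -26, -22],
 [-10, -18, -31],
 [ 93,   9, -87]]
Now row reduce the product.
R2 ← R2 − (17/36)·R1: [0, -44/3, -139/4]
R3 ← R3 − (5/36)·R1: [0, -44/3, -139/4]
R4 ← R4 + (31/24)·R1: [0, -22, -417/8]
R3 ← R3 − R2: [0, 0, 0]
R4 ← R4 − (3/2)·R2: [0, 0, 0]
2 nonzero rows, so rank(BP) = 2.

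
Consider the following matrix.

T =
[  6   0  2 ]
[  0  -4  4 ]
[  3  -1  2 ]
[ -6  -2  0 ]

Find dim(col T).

Row reduce to echelon form.
R3 ← R3 − (1/2)·R1: [0, -1, 1]
R4 ← R4 + R1: [0, -2, 2]
R3 ← R3 − (1/4)·R2: [0, 0, 0]
R4 ← R4 − (1/2)·R2: [0, 0, 0]
Echelon form has 2 nonzero rows, so rank(T) = 2.
The column space has dimension equal to the rank: 2.

2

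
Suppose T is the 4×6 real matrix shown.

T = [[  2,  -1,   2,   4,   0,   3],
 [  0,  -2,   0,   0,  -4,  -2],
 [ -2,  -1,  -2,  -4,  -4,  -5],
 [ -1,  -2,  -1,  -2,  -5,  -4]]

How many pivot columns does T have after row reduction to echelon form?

2

Row reduce to echelon form.
R3 ← R3 + R1: [0, -2, 0, 0, -4, -2]
R4 ← R4 + (1/2)·R1: [0, -5/2, 0, 0, -5, -5/2]
R3 ← R3 − R2: [0, 0, 0, 0, 0, 0]
R4 ← R4 − (5/4)·R2: [0, 0, 0, 0, 0, 0]
Echelon form has 2 nonzero rows, so rank(T) = 2.
Each nonzero row contributes one pivot column: 2 pivot columns.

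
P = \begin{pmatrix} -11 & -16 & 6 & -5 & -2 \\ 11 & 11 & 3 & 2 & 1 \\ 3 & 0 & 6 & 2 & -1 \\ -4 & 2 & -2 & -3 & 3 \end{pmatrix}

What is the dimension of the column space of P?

Row reduce to echelon form.
R2 ← R2 + R1: [0, -5, 9, -3, -1]
R3 ← R3 + (3/11)·R1: [0, -48/11, 84/11, 7/11, -17/11]
R4 ← R4 − (4/11)·R1: [0, 86/11, -46/11, -13/11, 41/11]
R3 ← R3 − (48/55)·R2: [0, 0, -12/55, 179/55, -37/55]
R4 ← R4 + (86/55)·R2: [0, 0, 544/55, -323/55, 119/55]
R4 ← R4 + (136/3)·R3: [0, 0, 0, 425/3, -85/3]
Echelon form has 4 nonzero rows, so rank(P) = 4.
The column space has dimension equal to the rank: 4.

4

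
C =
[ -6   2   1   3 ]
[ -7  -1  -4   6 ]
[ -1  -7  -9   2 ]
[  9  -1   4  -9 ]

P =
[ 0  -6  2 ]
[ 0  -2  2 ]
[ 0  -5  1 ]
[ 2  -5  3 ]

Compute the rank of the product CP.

3

First compute CP:
[[  6,  12,   2],
 [ 12,  34,  -2],
 [  4,  55, -19],
 [-18, -27,  -7]]
Now row reduce the product.
R2 ← R2 − (2)·R1: [0, 10, -6]
R3 ← R3 − (2/3)·R1: [0, 47, -61/3]
R4 ← R4 + (3)·R1: [0, 9, -1]
R3 ← R3 − (47/10)·R2: [0, 0, 118/15]
R4 ← R4 − (9/10)·R2: [0, 0, 22/5]
R4 ← R4 − (33/59)·R3: [0, 0, 0]
3 nonzero rows, so rank(CP) = 3.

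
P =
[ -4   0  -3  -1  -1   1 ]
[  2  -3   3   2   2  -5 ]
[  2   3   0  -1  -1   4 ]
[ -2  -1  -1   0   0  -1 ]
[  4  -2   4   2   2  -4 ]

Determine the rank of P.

2

Row reduce to echelon form.
R2 ← R2 + (1/2)·R1: [0, -3, 3/2, 3/2, 3/2, -9/2]
R3 ← R3 + (1/2)·R1: [0, 3, -3/2, -3/2, -3/2, 9/2]
R4 ← R4 − (1/2)·R1: [0, -1, 1/2, 1/2, 1/2, -3/2]
R5 ← R5 + R1: [0, -2, 1, 1, 1, -3]
R3 ← R3 + R2: [0, 0, 0, 0, 0, 0]
R4 ← R4 − (1/3)·R2: [0, 0, 0, 0, 0, 0]
R5 ← R5 − (2/3)·R2: [0, 0, 0, 0, 0, 0]
Echelon form has 2 nonzero rows, so rank(P) = 2.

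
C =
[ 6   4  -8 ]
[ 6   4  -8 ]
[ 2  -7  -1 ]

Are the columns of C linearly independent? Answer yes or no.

no

Row reduce C to echelon form.
R2 ← R2 − R1: [0, 0, 0]
R3 ← R3 − (1/3)·R1: [0, -25/3, 5/3]
Swap R2 ↔ R3
2 pivots among 3 columns.
Only 2 < 3 pivot columns, so the columns are linearly dependent.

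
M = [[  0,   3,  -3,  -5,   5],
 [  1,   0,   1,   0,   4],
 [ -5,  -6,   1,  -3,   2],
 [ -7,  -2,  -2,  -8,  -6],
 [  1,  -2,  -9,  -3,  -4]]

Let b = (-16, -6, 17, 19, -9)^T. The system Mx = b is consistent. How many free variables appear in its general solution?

Row reduce the augmented matrix [M | b].
Swap R1 ↔ R2
R3 ← R3 + (5)·R1: [0, -6, 6, -3, 22, -13]
R4 ← R4 + (7)·R1: [0, -2, 5, -8, 22, -23]
R5 ← R5 − R1: [0, -2, -10, -3, -8, -3]
R3 ← R3 + (2)·R2: [0, 0, 0, -13, 32, -45]
R4 ← R4 + (2/3)·R2: [0, 0, 3, -34/3, 76/3, -101/3]
R5 ← R5 + (2/3)·R2: [0, 0, -12, -19/3, -14/3, -41/3]
Swap R3 ↔ R4
R5 ← R5 + (4)·R3: [0, 0, 0, -155/3, 290/3, -445/3]
R5 ← R5 − (155/39)·R4: [0, 0, 0, 0, -1190/39, 1190/39]
The echelon form has 5 nonzero rows, and every pivot lies in the first 5 columns, so rank(M) = rank([M|b]) = 5.
The system is consistent.
Free variables = (unknowns) − (rank) = 5 − 5 = 0.

0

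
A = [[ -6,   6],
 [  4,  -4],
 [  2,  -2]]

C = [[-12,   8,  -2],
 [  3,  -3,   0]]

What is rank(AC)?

First compute AC:
[[ 90, -66,  12],
 [-60,  44,  -8],
 [-30,  22,  -4]]
Now row reduce the product.
R2 ← R2 + (2/3)·R1: [0, 0, 0]
R3 ← R3 + (1/3)·R1: [0, 0, 0]
1 nonzero row, so rank(AC) = 1.

1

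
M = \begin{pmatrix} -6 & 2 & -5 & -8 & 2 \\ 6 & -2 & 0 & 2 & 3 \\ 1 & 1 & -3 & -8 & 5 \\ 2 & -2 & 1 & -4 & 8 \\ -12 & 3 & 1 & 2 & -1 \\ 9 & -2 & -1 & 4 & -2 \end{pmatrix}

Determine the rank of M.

5

Row reduce to echelon form.
R2 ← R2 + R1: [0, 0, -5, -6, 5]
R3 ← R3 + (1/6)·R1: [0, 4/3, -23/6, -28/3, 16/3]
R4 ← R4 + (1/3)·R1: [0, -4/3, -2/3, -20/3, 26/3]
R5 ← R5 − (2)·R1: [0, -1, 11, 18, -5]
R6 ← R6 + (3/2)·R1: [0, 1, -17/2, -8, 1]
Swap R2 ↔ R3
R4 ← R4 + R2: [0, 0, -9/2, -16, 14]
R5 ← R5 + (3/4)·R2: [0, 0, 65/8, 11, -1]
R6 ← R6 − (3/4)·R2: [0, 0, -45/8, -1, -3]
R4 ← R4 − (9/10)·R3: [0, 0, 0, -53/5, 19/2]
R5 ← R5 + (13/8)·R3: [0, 0, 0, 5/4, 57/8]
R6 ← R6 − (9/8)·R3: [0, 0, 0, 23/4, -69/8]
R5 ← R5 + (25/212)·R4: [0, 0, 0, 0, 437/53]
R6 ← R6 + (115/212)·R4: [0, 0, 0, 0, -184/53]
R6 ← R6 + (8/19)·R5: [0, 0, 0, 0, 0]
Echelon form has 5 nonzero rows, so rank(M) = 5.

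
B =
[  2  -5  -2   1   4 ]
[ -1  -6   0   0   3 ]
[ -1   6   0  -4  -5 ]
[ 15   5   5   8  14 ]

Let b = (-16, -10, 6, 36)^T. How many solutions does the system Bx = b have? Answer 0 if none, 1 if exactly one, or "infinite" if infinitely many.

infinite

Row reduce the augmented matrix [B | b].
R2 ← R2 + (1/2)·R1: [0, -17/2, -1, 1/2, 5, -18]
R3 ← R3 + (1/2)·R1: [0, 7/2, -1, -7/2, -3, -2]
R4 ← R4 − (15/2)·R1: [0, 85/2, 20, 1/2, -16, 156]
R3 ← R3 + (7/17)·R2: [0, 0, -24/17, -56/17, -16/17, -160/17]
R4 ← R4 + (5)·R2: [0, 0, 15, 3, 9, 66]
R4 ← R4 + (85/8)·R3: [0, 0, 0, -32, -1, -34]
The echelon form has 4 nonzero rows, and every pivot lies in the first 5 columns, so rank(B) = rank([B|b]) = 4.
The system is consistent.
rank = 4 < 5 unknowns, so there are infinitely many solutions.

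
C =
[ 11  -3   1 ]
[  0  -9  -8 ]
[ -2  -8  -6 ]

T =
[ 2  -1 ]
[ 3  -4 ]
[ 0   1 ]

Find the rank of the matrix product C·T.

First compute CT:
[[ 13,   2],
 [-27,  28],
 [-28,  28]]
Now row reduce the product.
R2 ← R2 + (27/13)·R1: [0, 418/13]
R3 ← R3 + (28/13)·R1: [0, 420/13]
R3 ← R3 − (210/209)·R2: [0, 0]
2 nonzero rows, so rank(CT) = 2.

2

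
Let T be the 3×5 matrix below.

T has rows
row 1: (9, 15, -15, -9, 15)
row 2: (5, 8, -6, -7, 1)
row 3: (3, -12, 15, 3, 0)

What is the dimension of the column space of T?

3

Row reduce to echelon form.
R2 ← R2 − (5/9)·R1: [0, -1/3, 7/3, -2, -22/3]
R3 ← R3 − (1/3)·R1: [0, -17, 20, 6, -5]
R3 ← R3 − (51)·R2: [0, 0, -99, 108, 369]
Echelon form has 3 nonzero rows, so rank(T) = 3.
The column space has dimension equal to the rank: 3.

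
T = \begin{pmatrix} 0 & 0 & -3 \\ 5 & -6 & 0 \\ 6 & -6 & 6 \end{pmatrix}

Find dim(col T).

Row reduce to echelon form.
Swap R1 ↔ R2
R3 ← R3 − (6/5)·R1: [0, 6/5, 6]
Swap R2 ↔ R3
Echelon form has 3 nonzero rows, so rank(T) = 3.
The column space has dimension equal to the rank: 3.

3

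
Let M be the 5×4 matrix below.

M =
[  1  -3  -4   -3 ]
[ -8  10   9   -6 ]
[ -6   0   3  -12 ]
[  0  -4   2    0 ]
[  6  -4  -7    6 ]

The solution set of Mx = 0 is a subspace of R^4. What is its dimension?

Row reduce to echelon form.
R2 ← R2 + (8)·R1: [0, -14, -23, -30]
R3 ← R3 + (6)·R1: [0, -18, -21, -30]
R5 ← R5 − (6)·R1: [0, 14, 17, 24]
R3 ← R3 − (9/7)·R2: [0, 0, 60/7, 60/7]
R4 ← R4 − (2/7)·R2: [0, 0, 60/7, 60/7]
R5 ← R5 + R2: [0, 0, -6, -6]
R4 ← R4 − R3: [0, 0, 0, 0]
R5 ← R5 + (7/10)·R3: [0, 0, 0, 0]
3 nonzero rows, so rank(M) = 3.
M has 4 columns; by rank–nullity, nullity = 4 − 3 = 1.

1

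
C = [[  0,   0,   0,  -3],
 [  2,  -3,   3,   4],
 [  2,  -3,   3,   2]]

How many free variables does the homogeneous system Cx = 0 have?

Row reduce to echelon form.
Swap R1 ↔ R2
R3 ← R3 − R1: [0, 0, 0, -2]
R3 ← R3 − (2/3)·R2: [0, 0, 0, 0]
2 nonzero rows, so rank(C) = 2.
C has 4 columns; by rank–nullity, nullity = 4 − 2 = 2.

2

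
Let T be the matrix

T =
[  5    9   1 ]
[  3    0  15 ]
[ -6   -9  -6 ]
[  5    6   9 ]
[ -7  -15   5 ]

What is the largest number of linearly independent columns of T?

Row reduce to echelon form.
R2 ← R2 − (3/5)·R1: [0, -27/5, 72/5]
R3 ← R3 + (6/5)·R1: [0, 9/5, -24/5]
R4 ← R4 − R1: [0, -3, 8]
R5 ← R5 + (7/5)·R1: [0, -12/5, 32/5]
R3 ← R3 + (1/3)·R2: [0, 0, 0]
R4 ← R4 − (5/9)·R2: [0, 0, 0]
R5 ← R5 − (4/9)·R2: [0, 0, 0]
Echelon form has 2 nonzero rows, so rank(T) = 2.
The rank gives the maximum number of linearly independent columns: 2.

2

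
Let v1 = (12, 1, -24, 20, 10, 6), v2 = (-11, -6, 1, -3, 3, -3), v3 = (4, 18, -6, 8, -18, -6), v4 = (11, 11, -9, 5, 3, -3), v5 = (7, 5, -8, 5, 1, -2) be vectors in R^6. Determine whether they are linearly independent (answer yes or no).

yes

Form the matrix with these vectors as rows and row reduce.
R2 ← R2 + (11/12)·R1: [0, -61/12, -21, 46/3, 73/6, 5/2]
R3 ← R3 − (1/3)·R1: [0, 53/3, 2, 4/3, -64/3, -8]
R4 ← R4 − (11/12)·R1: [0, 121/12, 13, -40/3, -37/6, -17/2]
R5 ← R5 − (7/12)·R1: [0, 53/12, 6, -20/3, -29/6, -11/2]
R3 ← R3 + (212/61)·R2: [0, 0, -4330/61, 3332/61, 1278/61, 42/61]
R4 ← R4 + (121/61)·R2: [0, 0, -1748/61, 1042/61, 1096/61, -216/61]
R5 ← R5 + (53/61)·R2: [0, 0, -747/61, 406/61, 350/61, -203/61]
R4 ← R4 − (874/2165)·R3: [0, 0, 0, -10758/2165, 20588/2165, -8268/2165]
R5 ← R5 − (747/4330)·R3: [0, 0, 0, -5992/2165, 4597/2165, -7462/2165]
R5 ← R5 − (2996/5379)·R4: [0, 0, 0, 0, -17069/5379, -2366/1793]
5 nonzero rows, so the 5 vectors span a space of dimension 5.
Since 5 = 5, the vectors are linearly independent.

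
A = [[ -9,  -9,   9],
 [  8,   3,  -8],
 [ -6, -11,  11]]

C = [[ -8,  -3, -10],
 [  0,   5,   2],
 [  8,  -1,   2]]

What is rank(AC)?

3

First compute AC:
[[144, -27,  90],
 [-128,  -1, -90],
 [136, -48,  60]]
Now row reduce the product.
R2 ← R2 + (8/9)·R1: [0, -25, -10]
R3 ← R3 − (17/18)·R1: [0, -45/2, -25]
R3 ← R3 − (9/10)·R2: [0, 0, -16]
3 nonzero rows, so rank(AC) = 3.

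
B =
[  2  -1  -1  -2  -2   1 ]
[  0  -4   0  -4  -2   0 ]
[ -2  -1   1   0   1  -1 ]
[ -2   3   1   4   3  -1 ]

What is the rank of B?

2

Row reduce to echelon form.
R3 ← R3 + R1: [0, -2, 0, -2, -1, 0]
R4 ← R4 + R1: [0, 2, 0, 2, 1, 0]
R3 ← R3 − (1/2)·R2: [0, 0, 0, 0, 0, 0]
R4 ← R4 + (1/2)·R2: [0, 0, 0, 0, 0, 0]
Echelon form has 2 nonzero rows, so rank(B) = 2.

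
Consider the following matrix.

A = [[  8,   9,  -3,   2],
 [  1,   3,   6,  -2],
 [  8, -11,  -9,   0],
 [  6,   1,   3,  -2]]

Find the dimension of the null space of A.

Row reduce to echelon form.
R2 ← R2 − (1/8)·R1: [0, 15/8, 51/8, -9/4]
R3 ← R3 − R1: [0, -20, -6, -2]
R4 ← R4 − (3/4)·R1: [0, -23/4, 21/4, -7/2]
R3 ← R3 + (32/3)·R2: [0, 0, 62, -26]
R4 ← R4 + (46/15)·R2: [0, 0, 124/5, -52/5]
R4 ← R4 − (2/5)·R3: [0, 0, 0, 0]
3 nonzero rows, so rank(A) = 3.
A has 4 columns; by rank–nullity, nullity = 4 − 3 = 1.

1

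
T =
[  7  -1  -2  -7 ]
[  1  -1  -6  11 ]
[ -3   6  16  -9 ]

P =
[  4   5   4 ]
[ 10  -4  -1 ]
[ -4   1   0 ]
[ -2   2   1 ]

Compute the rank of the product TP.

2

First compute TP:
[[ 40,  23,  22],
 [ -4,  25,  16],
 [  2, -41, -27]]
Now row reduce the product.
R2 ← R2 + (1/10)·R1: [0, 273/10, 91/5]
R3 ← R3 − (1/20)·R1: [0, -843/20, -281/10]
R3 ← R3 + (281/182)·R2: [0, 0, 0]
2 nonzero rows, so rank(TP) = 2.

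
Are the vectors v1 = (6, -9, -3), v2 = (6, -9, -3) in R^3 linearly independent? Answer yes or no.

no

Form the matrix with these vectors as rows and row reduce.
R2 ← R2 − R1: [0, 0, 0]
1 nonzero row, so the 2 vectors span a space of dimension 1.
Since 1 < 2, the vectors are linearly dependent.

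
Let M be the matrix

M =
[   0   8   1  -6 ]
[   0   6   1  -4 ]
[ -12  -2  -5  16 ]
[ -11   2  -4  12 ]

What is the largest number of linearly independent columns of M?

Row reduce to echelon form.
Swap R1 ↔ R3
R4 ← R4 − (11/12)·R1: [0, 23/6, 7/12, -8/3]
R3 ← R3 − (4/3)·R2: [0, 0, -1/3, -2/3]
R4 ← R4 − (23/36)·R2: [0, 0, -1/18, -1/9]
R4 ← R4 − (1/6)·R3: [0, 0, 0, 0]
Echelon form has 3 nonzero rows, so rank(M) = 3.
The rank gives the maximum number of linearly independent columns: 3.

3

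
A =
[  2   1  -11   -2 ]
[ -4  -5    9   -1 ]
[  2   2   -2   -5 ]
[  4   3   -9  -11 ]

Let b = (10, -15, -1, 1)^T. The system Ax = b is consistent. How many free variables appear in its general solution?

Row reduce the augmented matrix [A | b].
R2 ← R2 + (2)·R1: [0, -3, -13, -5, 5]
R3 ← R3 − R1: [0, 1, 9, -3, -11]
R4 ← R4 − (2)·R1: [0, 1, 13, -7, -19]
R3 ← R3 + (1/3)·R2: [0, 0, 14/3, -14/3, -28/3]
R4 ← R4 + (1/3)·R2: [0, 0, 26/3, -26/3, -52/3]
R4 ← R4 − (13/7)·R3: [0, 0, 0, 0, 0]
The echelon form has 3 nonzero rows, and every pivot lies in the first 4 columns, so rank(A) = rank([A|b]) = 3.
The system is consistent.
Free variables = (unknowns) − (rank) = 4 − 3 = 1.

1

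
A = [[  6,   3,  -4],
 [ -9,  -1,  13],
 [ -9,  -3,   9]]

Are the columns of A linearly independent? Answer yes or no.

no

Row reduce A to echelon form.
R2 ← R2 + (3/2)·R1: [0, 7/2, 7]
R3 ← R3 + (3/2)·R1: [0, 3/2, 3]
R3 ← R3 − (3/7)·R2: [0, 0, 0]
2 pivots among 3 columns.
Only 2 < 3 pivot columns, so the columns are linearly dependent.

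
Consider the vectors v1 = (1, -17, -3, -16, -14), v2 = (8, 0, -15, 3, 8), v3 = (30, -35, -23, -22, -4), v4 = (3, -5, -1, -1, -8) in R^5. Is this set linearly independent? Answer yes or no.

Form the matrix with these vectors as rows and row reduce.
R2 ← R2 − (8)·R1: [0, 136, 9, 131, 120]
R3 ← R3 − (30)·R1: [0, 475, 67, 458, 416]
R4 ← R4 − (3)·R1: [0, 46, 8, 47, 34]
R3 ← R3 − (475/136)·R2: [0, 0, 4837/136, 63/136, -53/17]
R4 ← R4 − (23/68)·R2: [0, 0, 337/68, 183/68, -112/17]
R4 ← R4 − (674/4837)·R3: [0, 0, 0, 1815/691, -29766/4837]
4 nonzero rows, so the 4 vectors span a space of dimension 4.
Since 4 = 4, the vectors are linearly independent.

yes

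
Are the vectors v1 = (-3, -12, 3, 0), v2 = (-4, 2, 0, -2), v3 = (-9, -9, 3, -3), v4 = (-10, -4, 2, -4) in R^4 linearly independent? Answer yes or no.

no

Form the matrix with these vectors as rows and row reduce.
R2 ← R2 − (4/3)·R1: [0, 18, -4, -2]
R3 ← R3 − (3)·R1: [0, 27, -6, -3]
R4 ← R4 − (10/3)·R1: [0, 36, -8, -4]
R3 ← R3 − (3/2)·R2: [0, 0, 0, 0]
R4 ← R4 − (2)·R2: [0, 0, 0, 0]
2 nonzero rows, so the 4 vectors span a space of dimension 2.
Since 2 < 4, the vectors are linearly dependent.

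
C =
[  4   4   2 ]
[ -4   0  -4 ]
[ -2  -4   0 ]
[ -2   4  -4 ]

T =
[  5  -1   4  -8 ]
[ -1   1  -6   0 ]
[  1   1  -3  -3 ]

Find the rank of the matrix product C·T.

First compute CT:
[[ 18,   2, -14, -38],
 [-24,   0,  -4,  44],
 [ -6,  -2,  16,  16],
 [-18,   2, -20,  28]]
Now row reduce the product.
R2 ← R2 + (4/3)·R1: [0, 8/3, -68/3, -20/3]
R3 ← R3 + (1/3)·R1: [0, -4/3, 34/3, 10/3]
R4 ← R4 + R1: [0, 4, -34, -10]
R3 ← R3 + (1/2)·R2: [0, 0, 0, 0]
R4 ← R4 − (3/2)·R2: [0, 0, 0, 0]
2 nonzero rows, so rank(CT) = 2.

2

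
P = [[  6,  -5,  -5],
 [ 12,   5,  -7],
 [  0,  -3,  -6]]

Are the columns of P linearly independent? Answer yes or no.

Row reduce P to echelon form.
R2 ← R2 − (2)·R1: [0, 15, 3]
R3 ← R3 + (1/5)·R2: [0, 0, -27/5]
3 pivots among 3 columns.
Every column is a pivot column, so the columns are linearly independent.

yes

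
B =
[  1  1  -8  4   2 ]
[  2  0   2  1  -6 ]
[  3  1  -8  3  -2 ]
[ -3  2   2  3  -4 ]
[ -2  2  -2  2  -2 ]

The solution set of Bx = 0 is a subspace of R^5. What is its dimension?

1

Row reduce to echelon form.
R2 ← R2 − (2)·R1: [0, -2, 18, -7, -10]
R3 ← R3 − (3)·R1: [0, -2, 16, -9, -8]
R4 ← R4 + (3)·R1: [0, 5, -22, 15, 2]
R5 ← R5 + (2)·R1: [0, 4, -18, 10, 2]
R3 ← R3 − R2: [0, 0, -2, -2, 2]
R4 ← R4 + (5/2)·R2: [0, 0, 23, -5/2, -23]
R5 ← R5 + (2)·R2: [0, 0, 18, -4, -18]
R4 ← R4 + (23/2)·R3: [0, 0, 0, -51/2, 0]
R5 ← R5 + (9)·R3: [0, 0, 0, -22, 0]
R5 ← R5 − (44/51)·R4: [0, 0, 0, 0, 0]
4 nonzero rows, so rank(B) = 4.
B has 5 columns; by rank–nullity, nullity = 5 − 4 = 1.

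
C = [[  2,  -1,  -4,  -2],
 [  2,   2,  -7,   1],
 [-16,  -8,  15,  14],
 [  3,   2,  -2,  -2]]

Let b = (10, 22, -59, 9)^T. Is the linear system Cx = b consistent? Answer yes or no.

yes

Row reduce the augmented matrix [C | b].
R2 ← R2 − R1: [0, 3, -3, 3, 12]
R3 ← R3 + (8)·R1: [0, -16, -17, -2, 21]
R4 ← R4 − (3/2)·R1: [0, 7/2, 4, 1, -6]
R3 ← R3 + (16/3)·R2: [0, 0, -33, 14, 85]
R4 ← R4 − (7/6)·R2: [0, 0, 15/2, -5/2, -20]
R4 ← R4 + (5/22)·R3: [0, 0, 0, 15/22, -15/22]
The echelon form has 4 nonzero rows, and every pivot lies in the first 4 columns, so rank(C) = rank([C|b]) = 4.
The system is consistent.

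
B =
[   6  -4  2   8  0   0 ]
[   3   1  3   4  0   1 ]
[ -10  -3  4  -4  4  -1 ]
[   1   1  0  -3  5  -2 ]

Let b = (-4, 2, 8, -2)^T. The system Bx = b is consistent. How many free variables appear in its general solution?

2

Row reduce the augmented matrix [B | b].
R2 ← R2 − (1/2)·R1: [0, 3, 2, 0, 0, 1, 4]
R3 ← R3 + (5/3)·R1: [0, -29/3, 22/3, 28/3, 4, -1, 4/3]
R4 ← R4 − (1/6)·R1: [0, 5/3, -1/3, -13/3, 5, -2, -4/3]
R3 ← R3 + (29/9)·R2: [0, 0, 124/9, 28/3, 4, 20/9, 128/9]
R4 ← R4 − (5/9)·R2: [0, 0, -13/9, -13/3, 5, -23/9, -32/9]
R4 ← R4 + (13/124)·R3: [0, 0, 0, -104/31, 168/31, -72/31, -64/31]
The echelon form has 4 nonzero rows, and every pivot lies in the first 6 columns, so rank(B) = rank([B|b]) = 4.
The system is consistent.
Free variables = (unknowns) − (rank) = 6 − 4 = 2.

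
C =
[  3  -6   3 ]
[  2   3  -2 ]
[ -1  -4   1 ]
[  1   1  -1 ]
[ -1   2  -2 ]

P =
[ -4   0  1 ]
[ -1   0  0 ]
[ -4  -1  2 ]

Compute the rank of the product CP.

First compute CP:
[[-18,  -3,   9],
 [ -3,   2,  -2],
 [  4,  -1,   1],
 [ -1,   1,  -1],
 [ 10,   2,  -5]]
Now row reduce the product.
R2 ← R2 − (1/6)·R1: [0, 5/2, -7/2]
R3 ← R3 + (2/9)·R1: [0, -5/3, 3]
R4 ← R4 − (1/18)·R1: [0, 7/6, -3/2]
R5 ← R5 + (5/9)·R1: [0, 1/3, 0]
R3 ← R3 + (2/3)·R2: [0, 0, 2/3]
R4 ← R4 − (7/15)·R2: [0, 0, 2/15]
R5 ← R5 − (2/15)·R2: [0, 0, 7/15]
R4 ← R4 − (1/5)·R3: [0, 0, 0]
R5 ← R5 − (7/10)·R3: [0, 0, 0]
3 nonzero rows, so rank(CP) = 3.

3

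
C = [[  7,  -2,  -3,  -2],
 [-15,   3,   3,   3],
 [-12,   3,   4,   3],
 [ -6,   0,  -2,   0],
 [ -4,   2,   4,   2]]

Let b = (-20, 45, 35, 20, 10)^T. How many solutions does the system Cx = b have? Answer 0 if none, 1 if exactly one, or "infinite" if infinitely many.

Row reduce the augmented matrix [C | b].
R2 ← R2 + (15/7)·R1: [0, -9/7, -24/7, -9/7, 15/7]
R3 ← R3 + (12/7)·R1: [0, -3/7, -8/7, -3/7, 5/7]
R4 ← R4 + (6/7)·R1: [0, -12/7, -32/7, -12/7, 20/7]
R5 ← R5 + (4/7)·R1: [0, 6/7, 16/7, 6/7, -10/7]
R3 ← R3 − (1/3)·R2: [0, 0, 0, 0, 0]
R4 ← R4 − (4/3)·R2: [0, 0, 0, 0, 0]
R5 ← R5 + (2/3)·R2: [0, 0, 0, 0, 0]
The echelon form has 2 nonzero rows, and every pivot lies in the first 4 columns, so rank(C) = rank([C|b]) = 2.
The system is consistent.
rank = 2 < 4 unknowns, so there are infinitely many solutions.

infinite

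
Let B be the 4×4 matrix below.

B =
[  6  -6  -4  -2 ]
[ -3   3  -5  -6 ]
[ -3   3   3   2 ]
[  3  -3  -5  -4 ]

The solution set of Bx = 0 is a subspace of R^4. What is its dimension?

Row reduce to echelon form.
R2 ← R2 + (1/2)·R1: [0, 0, -7, -7]
R3 ← R3 + (1/2)·R1: [0, 0, 1, 1]
R4 ← R4 − (1/2)·R1: [0, 0, -3, -3]
R3 ← R3 + (1/7)·R2: [0, 0, 0, 0]
R4 ← R4 − (3/7)·R2: [0, 0, 0, 0]
2 nonzero rows, so rank(B) = 2.
B has 4 columns; by rank–nullity, nullity = 4 − 2 = 2.

2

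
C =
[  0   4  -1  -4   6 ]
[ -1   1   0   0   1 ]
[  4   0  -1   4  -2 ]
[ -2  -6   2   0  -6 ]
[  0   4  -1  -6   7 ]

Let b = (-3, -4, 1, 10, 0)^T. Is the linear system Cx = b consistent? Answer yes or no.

Row reduce the augmented matrix [C | b].
Swap R1 ↔ R2
R3 ← R3 + (4)·R1: [0, 4, -1, 4, 2, -15]
R4 ← R4 − (2)·R1: [0, -8, 2, 0, -8, 18]
R3 ← R3 − R2: [0, 0, 0, 8, -4, -12]
R4 ← R4 + (2)·R2: [0, 0, 0, -8, 4, 12]
R5 ← R5 − R2: [0, 0, 0, -2, 1, 3]
R4 ← R4 + R3: [0, 0, 0, 0, 0, 0]
R5 ← R5 + (1/4)·R3: [0, 0, 0, 0, 0, 0]
The echelon form has 3 nonzero rows, and every pivot lies in the first 5 columns, so rank(C) = rank([C|b]) = 3.
The system is consistent.

yes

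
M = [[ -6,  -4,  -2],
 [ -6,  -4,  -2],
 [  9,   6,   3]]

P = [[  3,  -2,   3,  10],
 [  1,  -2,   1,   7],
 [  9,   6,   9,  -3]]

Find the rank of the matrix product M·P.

1

First compute MP:
[[-40,   8, -40, -82],
 [-40,   8, -40, -82],
 [ 60, -12,  60, 123]]
Now row reduce the product.
R2 ← R2 − R1: [0, 0, 0, 0]
R3 ← R3 + (3/2)·R1: [0, 0, 0, 0]
1 nonzero row, so rank(MP) = 1.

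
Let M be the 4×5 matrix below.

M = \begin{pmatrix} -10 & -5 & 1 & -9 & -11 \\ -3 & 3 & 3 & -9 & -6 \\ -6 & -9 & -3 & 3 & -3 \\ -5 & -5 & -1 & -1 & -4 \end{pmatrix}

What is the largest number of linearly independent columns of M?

2

Row reduce to echelon form.
R2 ← R2 − (3/10)·R1: [0, 9/2, 27/10, -63/10, -27/10]
R3 ← R3 − (3/5)·R1: [0, -6, -18/5, 42/5, 18/5]
R4 ← R4 − (1/2)·R1: [0, -5/2, -3/2, 7/2, 3/2]
R3 ← R3 + (4/3)·R2: [0, 0, 0, 0, 0]
R4 ← R4 + (5/9)·R2: [0, 0, 0, 0, 0]
Echelon form has 2 nonzero rows, so rank(M) = 2.
The rank gives the maximum number of linearly independent columns: 2.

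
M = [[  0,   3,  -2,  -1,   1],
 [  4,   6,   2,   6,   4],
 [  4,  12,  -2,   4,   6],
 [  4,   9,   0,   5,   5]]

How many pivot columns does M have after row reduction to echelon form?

Row reduce to echelon form.
Swap R1 ↔ R2
R3 ← R3 − R1: [0, 6, -4, -2, 2]
R4 ← R4 − R1: [0, 3, -2, -1, 1]
R3 ← R3 − (2)·R2: [0, 0, 0, 0, 0]
R4 ← R4 − R2: [0, 0, 0, 0, 0]
Echelon form has 2 nonzero rows, so rank(M) = 2.
Each nonzero row contributes one pivot column: 2 pivot columns.

2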